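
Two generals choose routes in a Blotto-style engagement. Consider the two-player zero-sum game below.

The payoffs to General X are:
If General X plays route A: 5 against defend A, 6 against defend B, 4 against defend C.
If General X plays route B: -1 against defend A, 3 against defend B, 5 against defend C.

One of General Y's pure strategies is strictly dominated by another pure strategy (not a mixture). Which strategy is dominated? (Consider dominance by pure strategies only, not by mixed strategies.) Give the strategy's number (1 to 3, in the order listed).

General Y prefers columns that give General X less. Compare defend B with defend A: 5 < 6, -1 < 3.
So defend A strictly dominates defend B for General Y; defend B is strictly dominated.

2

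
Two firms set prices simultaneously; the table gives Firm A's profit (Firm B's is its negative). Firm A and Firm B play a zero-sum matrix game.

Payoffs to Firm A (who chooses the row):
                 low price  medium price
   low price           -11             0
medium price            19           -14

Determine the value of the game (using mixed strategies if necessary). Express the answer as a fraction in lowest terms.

Row minima are -11 and -14, so Firm A's maximin is -11; column maxima are 19 and 0, so Firm B's minimax is 0. These differ, so the equilibrium is in mixed strategies.
Let Firm A play low price with probability p. Firm B is indifferent when −11p + 19(1−p) = −14(1−p), giving p = 3/4.
Let Firm B play low price with probability q. Firm A is indifferent when −11q = 19q − 14(1−q), giving q = 7/22.
The value is -11·(7/22) + (0)·(15/22) = -7/2.

-7/2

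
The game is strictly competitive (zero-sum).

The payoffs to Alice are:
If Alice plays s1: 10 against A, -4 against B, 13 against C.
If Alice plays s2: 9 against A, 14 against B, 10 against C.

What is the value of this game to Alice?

176/19

Column C is strictly dominated by A for Bob (it gives Alice more in every row).
The remaining 2×2 game on (s1, s2) × (A, B) has no saddle point. Let Alice play s1 with probability p; indifference gives 10p + 9(1−p) = −4p + 14(1−p), so p = 5/19.
Similarly Bob's optimal q on A is 18/19, and the value is 10·(18/19) + (-4)·(1/19) = 176/19.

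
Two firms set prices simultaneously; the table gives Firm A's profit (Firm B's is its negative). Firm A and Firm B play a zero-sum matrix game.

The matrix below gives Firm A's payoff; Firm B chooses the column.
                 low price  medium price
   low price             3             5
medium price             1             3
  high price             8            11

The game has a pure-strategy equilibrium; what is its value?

Row minima: 3, 1, 8 → Firm A's maximin is 8.
Column maxima: 8, 11 → Firm B's minimax is 8.
They coincide at (high price, low price), so the value is 8.

8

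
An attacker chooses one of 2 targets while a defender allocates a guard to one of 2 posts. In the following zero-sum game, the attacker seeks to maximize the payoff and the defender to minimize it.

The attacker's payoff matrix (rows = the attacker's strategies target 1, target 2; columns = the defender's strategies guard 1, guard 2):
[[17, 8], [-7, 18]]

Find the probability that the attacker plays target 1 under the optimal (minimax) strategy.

Row minima are 8 and -7, so the attacker's maximin is 8; column maxima are 17 and 18, so the defender's minimax is 17. These differ, so the equilibrium is in mixed strategies.
Let the attacker play target 1 with probability p. The defender is indifferent when 17p − 7(1−p) = 8p + 18(1−p), giving p = 25/34.

25/34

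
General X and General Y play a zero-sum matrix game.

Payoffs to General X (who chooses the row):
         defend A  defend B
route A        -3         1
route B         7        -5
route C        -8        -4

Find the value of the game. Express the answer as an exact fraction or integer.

-1/2

Row route C is strictly dominated by row route A, so General X never plays it.
The remaining 2×2 game on (route A, route B) × (defend A, defend B) has no saddle point. Let General X play route A with probability p; indifference gives −3p + 7(1−p) = p − 5(1−p), so p = 3/4.
Similarly General Y's optimal q on defend A is 3/8, and the value is -3·(3/8) + (1)·(5/8) = -1/2.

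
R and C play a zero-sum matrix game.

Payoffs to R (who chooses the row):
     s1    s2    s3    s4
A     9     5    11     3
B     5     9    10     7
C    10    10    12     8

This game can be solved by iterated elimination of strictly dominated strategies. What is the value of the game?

Row B is strictly dominated by row C (10>5, 10>9, 12>10, 8>7); eliminate B.
Row A is strictly dominated by row C (10>9, 10>5, 12>11, 8>3); eliminate A.
Column s2 is strictly dominated by s4 for C (8<10); eliminate s2.
Column s3 is strictly dominated by s1 for C (10<12); eliminate s3.
Column s1 is strictly dominated by s4 for C (8<10); eliminate s1.
Only (C, s4) remains, with payoff 8.

8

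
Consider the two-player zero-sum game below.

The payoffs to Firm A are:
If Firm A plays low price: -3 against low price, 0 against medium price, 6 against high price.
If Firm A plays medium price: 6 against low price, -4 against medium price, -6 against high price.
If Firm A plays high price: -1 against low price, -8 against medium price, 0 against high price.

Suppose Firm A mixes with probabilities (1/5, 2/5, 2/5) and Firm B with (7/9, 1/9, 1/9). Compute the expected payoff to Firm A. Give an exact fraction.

19/45

Against (7/9, 1/9, 1/9), each row's expected payoff is low price: -5/3; medium price: 32/9; high price: -5/3.
Taking the (1/5, 2/5, 2/5)-weighted average: (1/5)·(-5/3) + (2/5)·(32/9) + (2/5)·(-5/3) = 19/45.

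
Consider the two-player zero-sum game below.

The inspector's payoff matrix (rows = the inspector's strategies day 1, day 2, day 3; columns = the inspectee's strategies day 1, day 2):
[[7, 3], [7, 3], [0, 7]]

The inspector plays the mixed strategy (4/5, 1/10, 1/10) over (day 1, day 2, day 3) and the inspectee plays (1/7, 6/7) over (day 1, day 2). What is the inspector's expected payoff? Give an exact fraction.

267/70

Against (1/7, 6/7), each row's expected payoff is day 1: 25/7; day 2: 25/7; day 3: 6.
Taking the (4/5, 1/10, 1/10)-weighted average: (4/5)·(25/7) + (1/10)·(25/7) + (1/10)·(6) = 267/70.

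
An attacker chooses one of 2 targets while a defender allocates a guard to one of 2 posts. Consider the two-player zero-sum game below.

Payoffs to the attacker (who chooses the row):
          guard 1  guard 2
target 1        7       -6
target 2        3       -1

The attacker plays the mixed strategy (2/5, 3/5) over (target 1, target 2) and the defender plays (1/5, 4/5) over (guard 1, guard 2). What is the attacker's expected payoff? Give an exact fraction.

Against (1/5, 4/5), each row's expected payoff is target 1: -17/5; target 2: -1/5.
Taking the (2/5, 3/5)-weighted average: (2/5)·(-17/5) + (3/5)·(-1/5) = -37/25.

-37/25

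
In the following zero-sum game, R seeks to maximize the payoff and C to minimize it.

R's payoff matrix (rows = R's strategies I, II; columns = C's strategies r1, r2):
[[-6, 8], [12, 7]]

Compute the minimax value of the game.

Row minima are -6 and 7, so R's maximin is 7; column maxima are 12 and 8, so C's minimax is 8. These differ, so the equilibrium is in mixed strategies.
Let R play I with probability p. C is indifferent when −6p + 12(1−p) = 8p + 7(1−p), giving p = 5/19.
Let C play r1 with probability q. R is indifferent when −6q + 8(1−q) = 12q + 7(1−q), giving q = 1/19.
The value is -6·(1/19) + (8)·(18/19) = 138/19.

138/19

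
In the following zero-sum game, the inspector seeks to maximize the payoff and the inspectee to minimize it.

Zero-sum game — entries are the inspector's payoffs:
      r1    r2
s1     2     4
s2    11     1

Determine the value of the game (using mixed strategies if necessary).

7/2

Row minima are 2 and 1, so the inspector's maximin is 2; column maxima are 11 and 4, so the inspectee's minimax is 4. These differ, so the equilibrium is in mixed strategies.
Let the inspector play s1 with probability p. The inspectee is indifferent when 2p + 11(1−p) = 4p + (1−p), giving p = 5/6.
Let the inspectee play r1 with probability q. The inspector is indifferent when 2q + 4(1−q) = 11q + (1−q), giving q = 1/4.
The value is 2·(1/4) + (4)·(3/4) = 7/2.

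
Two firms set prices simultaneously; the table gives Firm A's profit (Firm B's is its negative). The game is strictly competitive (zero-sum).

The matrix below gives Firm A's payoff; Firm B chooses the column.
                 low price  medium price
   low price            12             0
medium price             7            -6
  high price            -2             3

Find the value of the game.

Row medium price is strictly dominated by row low price, so Firm A never plays it.
The remaining 2×2 game on (low price, high price) × (low price, medium price) has no saddle point. Let Firm A play low price with probability p; indifference gives 12p − 2(1−p) = 3(1−p), so p = 5/17.
Similarly Firm B's optimal q on low price is 3/17, and the value is 12·(3/17) + (0)·(14/17) = 36/17.

36/17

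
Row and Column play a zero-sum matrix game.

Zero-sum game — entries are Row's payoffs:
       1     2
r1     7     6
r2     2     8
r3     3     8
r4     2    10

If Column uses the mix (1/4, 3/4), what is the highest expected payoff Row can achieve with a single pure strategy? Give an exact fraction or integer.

8

r1: (7)·(1/4) + (6)·(3/4) = 25/4.
r2: (2)·(1/4) + (8)·(3/4) = 13/2.
r3: (3)·(1/4) + (8)·(3/4) = 27/4.
r4: (2)·(1/4) + (10)·(3/4) = 8.
The best pure response is r4 with expected payoff 8.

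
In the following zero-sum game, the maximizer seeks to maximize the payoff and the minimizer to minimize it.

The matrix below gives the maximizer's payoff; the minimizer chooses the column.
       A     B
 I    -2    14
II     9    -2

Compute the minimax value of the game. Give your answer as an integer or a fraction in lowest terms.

122/27

Row minima are -2 and -2, so the maximizer's maximin is -2; column maxima are 9 and 14, so the minimizer's minimax is 9. These differ, so the equilibrium is in mixed strategies.
Let the maximizer play I with probability p. The minimizer is indifferent when −2p + 9(1−p) = 14p − 2(1−p), giving p = 11/27.
Let the minimizer play A with probability q. The maximizer is indifferent when −2q + 14(1−q) = 9q − 2(1−q), giving q = 16/27.
The value is -2·(16/27) + (14)·(11/27) = 122/27.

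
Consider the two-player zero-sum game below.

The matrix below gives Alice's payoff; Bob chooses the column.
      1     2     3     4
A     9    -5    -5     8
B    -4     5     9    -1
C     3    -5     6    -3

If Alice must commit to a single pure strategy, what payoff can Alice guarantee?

-4

The worst-case payoff for each row is A: -5, B: -4, C: -5.
The best of these is -4.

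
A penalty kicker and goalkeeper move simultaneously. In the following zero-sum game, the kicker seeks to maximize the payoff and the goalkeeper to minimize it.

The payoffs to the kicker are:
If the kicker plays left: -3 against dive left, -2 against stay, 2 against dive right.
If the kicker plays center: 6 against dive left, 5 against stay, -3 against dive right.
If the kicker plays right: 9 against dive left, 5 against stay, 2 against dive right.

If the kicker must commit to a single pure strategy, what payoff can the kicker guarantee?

2

The worst-case payoff for each row is left: -3, center: -3, right: 2.
The best of these is 2.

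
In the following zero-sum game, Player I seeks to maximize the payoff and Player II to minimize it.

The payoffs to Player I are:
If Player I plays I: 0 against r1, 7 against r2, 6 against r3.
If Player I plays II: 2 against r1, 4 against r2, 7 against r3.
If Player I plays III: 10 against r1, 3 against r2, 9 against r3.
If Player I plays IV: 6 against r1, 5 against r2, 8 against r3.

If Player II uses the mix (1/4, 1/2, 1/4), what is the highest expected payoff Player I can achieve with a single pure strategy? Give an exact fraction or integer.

I: (0)·(1/4) + (7)·(1/2) + (6)·(1/4) = 5.
II: (2)·(1/4) + (4)·(1/2) + (7)·(1/4) = 17/4.
III: (10)·(1/4) + (3)·(1/2) + (9)·(1/4) = 25/4.
IV: (6)·(1/4) + (5)·(1/2) + (8)·(1/4) = 6.
The best pure response is III with expected payoff 25/4.

25/4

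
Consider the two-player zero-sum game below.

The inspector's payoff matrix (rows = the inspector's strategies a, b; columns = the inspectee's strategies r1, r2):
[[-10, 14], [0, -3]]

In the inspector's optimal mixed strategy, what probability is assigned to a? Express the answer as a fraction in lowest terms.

Row minima are -10 and -3, so the inspector's maximin is -3; column maxima are 0 and 14, so the inspectee's minimax is 0. These differ, so the equilibrium is in mixed strategies.
Let the inspector play a with probability p. The inspectee is indifferent when −10p = 14p − 3(1−p), giving p = 1/9.

1/9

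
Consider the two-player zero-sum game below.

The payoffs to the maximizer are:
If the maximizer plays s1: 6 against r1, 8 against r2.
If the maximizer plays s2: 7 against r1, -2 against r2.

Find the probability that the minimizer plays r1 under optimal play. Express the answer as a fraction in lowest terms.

10/11

Row minima are 6 and -2, so the maximizer's maximin is 6; column maxima are 7 and 8, so the minimizer's minimax is 7. These differ, so the equilibrium is in mixed strategies.
Let the minimizer play r1 with probability q. The maximizer is indifferent when 6q + 8(1−q) = 7q − 2(1−q), giving q = 10/11.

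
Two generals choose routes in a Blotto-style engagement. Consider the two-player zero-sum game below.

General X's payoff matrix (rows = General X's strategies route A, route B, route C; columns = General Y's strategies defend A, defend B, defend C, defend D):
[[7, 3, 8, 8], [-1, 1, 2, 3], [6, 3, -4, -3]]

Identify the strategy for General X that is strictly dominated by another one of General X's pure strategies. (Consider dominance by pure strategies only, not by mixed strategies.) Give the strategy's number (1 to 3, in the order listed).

Compare route B with route A: 7 > -1, 3 > 1, 8 > 2, 8 > 3.
So route A strictly dominates route B for General X; route B is strictly dominated.

2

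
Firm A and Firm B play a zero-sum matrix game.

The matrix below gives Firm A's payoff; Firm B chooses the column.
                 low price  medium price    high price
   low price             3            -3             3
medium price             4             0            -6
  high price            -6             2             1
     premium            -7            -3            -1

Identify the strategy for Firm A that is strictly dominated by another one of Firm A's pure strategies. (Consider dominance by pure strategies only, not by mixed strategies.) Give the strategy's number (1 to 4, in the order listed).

Compare premium with high price: -6 > -7, 2 > -3, 1 > -1.
So high price strictly dominates premium for Firm A; premium is strictly dominated.

4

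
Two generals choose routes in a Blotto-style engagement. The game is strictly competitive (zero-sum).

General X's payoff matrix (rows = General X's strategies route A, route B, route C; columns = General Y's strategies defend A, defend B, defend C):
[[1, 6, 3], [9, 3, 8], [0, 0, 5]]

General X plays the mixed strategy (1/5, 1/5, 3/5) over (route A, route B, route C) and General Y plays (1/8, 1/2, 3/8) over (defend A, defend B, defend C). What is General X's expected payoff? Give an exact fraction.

31/10

Against (1/8, 1/2, 3/8), each row's expected payoff is route A: 17/4; route B: 45/8; route C: 15/8.
Taking the (1/5, 1/5, 3/5)-weighted average: (1/5)·(17/4) + (1/5)·(45/8) + (3/5)·(15/8) = 31/10.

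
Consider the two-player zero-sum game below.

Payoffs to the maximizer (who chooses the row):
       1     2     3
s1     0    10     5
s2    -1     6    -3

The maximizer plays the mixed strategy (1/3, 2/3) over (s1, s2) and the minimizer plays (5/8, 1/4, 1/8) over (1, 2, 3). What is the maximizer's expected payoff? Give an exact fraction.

Against (5/8, 1/4, 1/8), each row's expected payoff is s1: 25/8; s2: 1/2.
Taking the (1/3, 2/3)-weighted average: (1/3)·(25/8) + (2/3)·(1/2) = 11/8.

11/8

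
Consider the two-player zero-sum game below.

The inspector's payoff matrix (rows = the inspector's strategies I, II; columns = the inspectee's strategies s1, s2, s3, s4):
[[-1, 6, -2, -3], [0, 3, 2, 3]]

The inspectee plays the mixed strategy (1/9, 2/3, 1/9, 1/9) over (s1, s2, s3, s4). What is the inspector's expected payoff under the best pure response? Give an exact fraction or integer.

10/3

I: (-1)·(1/9) + (6)·(2/3) + (-2)·(1/9) + (-3)·(1/9) = 10/3.
II: (0)·(1/9) + (3)·(2/3) + (2)·(1/9) + (3)·(1/9) = 23/9.
The best pure response is I with expected payoff 10/3.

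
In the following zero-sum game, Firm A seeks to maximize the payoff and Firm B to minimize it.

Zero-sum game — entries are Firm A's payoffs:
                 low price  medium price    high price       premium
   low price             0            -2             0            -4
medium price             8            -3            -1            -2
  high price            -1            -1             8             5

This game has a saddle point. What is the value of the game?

Row minima: -4, -3, -1 → Firm A's maximin is -1.
Column maxima: 8, -1, 8, 5 → Firm B's minimax is -1.
They coincide at (high price, medium price), so the value is -1.

-1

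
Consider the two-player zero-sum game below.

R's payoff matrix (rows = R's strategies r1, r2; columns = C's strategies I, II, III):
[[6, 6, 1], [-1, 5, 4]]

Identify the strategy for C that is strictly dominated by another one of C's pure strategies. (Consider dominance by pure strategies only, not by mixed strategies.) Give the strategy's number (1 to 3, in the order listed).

C prefers columns that give R less. Compare II with III: 1 < 6, 4 < 5.
So III strictly dominates II for C; II is strictly dominated.

2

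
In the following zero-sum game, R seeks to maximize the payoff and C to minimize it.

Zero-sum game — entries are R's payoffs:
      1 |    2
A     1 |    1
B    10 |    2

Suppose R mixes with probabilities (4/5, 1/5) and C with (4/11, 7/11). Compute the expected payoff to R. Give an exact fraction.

Against (4/11, 7/11), each row's expected payoff is A: 1; B: 54/11.
Taking the (4/5, 1/5)-weighted average: (4/5)·(1) + (1/5)·(54/11) = 98/55.

98/55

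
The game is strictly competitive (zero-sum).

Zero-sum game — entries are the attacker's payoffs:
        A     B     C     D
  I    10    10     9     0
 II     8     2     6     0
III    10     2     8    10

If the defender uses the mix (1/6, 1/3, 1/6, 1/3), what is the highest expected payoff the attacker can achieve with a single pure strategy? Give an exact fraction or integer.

7

I: (10)·(1/6) + (10)·(1/3) + (9)·(1/6) + (0)·(1/3) = 13/2.
II: (8)·(1/6) + (2)·(1/3) + (6)·(1/6) + (0)·(1/3) = 3.
III: (10)·(1/6) + (2)·(1/3) + (8)·(1/6) + (10)·(1/3) = 7.
The best pure response is III with expected payoff 7.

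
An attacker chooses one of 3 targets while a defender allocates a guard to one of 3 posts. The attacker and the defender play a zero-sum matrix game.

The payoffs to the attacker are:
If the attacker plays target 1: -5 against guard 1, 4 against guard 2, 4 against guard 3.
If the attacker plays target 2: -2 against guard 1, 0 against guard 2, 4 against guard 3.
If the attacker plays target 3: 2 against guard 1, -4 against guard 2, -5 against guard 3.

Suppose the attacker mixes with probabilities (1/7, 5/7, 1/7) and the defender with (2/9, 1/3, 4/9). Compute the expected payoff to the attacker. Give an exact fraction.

Against (2/9, 1/3, 4/9), each row's expected payoff is target 1: 2; target 2: 4/3; target 3: -28/9.
Taking the (1/7, 5/7, 1/7)-weighted average: (1/7)·(2) + (5/7)·(4/3) + (1/7)·(-28/9) = 50/63.

50/63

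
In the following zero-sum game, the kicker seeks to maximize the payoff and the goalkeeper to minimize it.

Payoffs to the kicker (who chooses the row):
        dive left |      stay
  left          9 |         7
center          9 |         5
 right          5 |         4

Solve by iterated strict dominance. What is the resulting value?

Column dive left is strictly dominated by stay for the goalkeeper (7<9, 5<9, 4<5); eliminate dive left.
Row right is strictly dominated by row left (7>4); eliminate right.
Row center is strictly dominated by row left (7>5); eliminate center.
Only (left, stay) remains, with payoff 7.

7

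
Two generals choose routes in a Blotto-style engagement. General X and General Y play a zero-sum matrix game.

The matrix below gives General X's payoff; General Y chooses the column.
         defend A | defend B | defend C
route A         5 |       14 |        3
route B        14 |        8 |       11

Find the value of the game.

65/7

Column defend A is strictly dominated by defend C for General Y (it gives General X more in every row).
The remaining 2×2 game on (route A, route B) × (defend B, defend C) has no saddle point. Let General X play route A with probability p; indifference gives 14p + 8(1−p) = 3p + 11(1−p), so p = 3/14.
Similarly General Y's optimal q on defend B is 4/7, and the value is 14·(4/7) + (3)·(3/7) = 65/7.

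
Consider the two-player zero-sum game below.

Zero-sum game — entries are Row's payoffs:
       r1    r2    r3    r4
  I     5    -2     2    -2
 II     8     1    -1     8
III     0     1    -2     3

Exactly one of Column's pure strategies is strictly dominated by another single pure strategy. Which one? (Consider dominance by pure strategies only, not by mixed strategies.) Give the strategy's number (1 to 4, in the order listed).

Column prefers columns that give Row less. Compare r1 with r3: 2 < 5, -1 < 8, -2 < 0.
So r3 strictly dominates r1 for Column; r1 is strictly dominated.

1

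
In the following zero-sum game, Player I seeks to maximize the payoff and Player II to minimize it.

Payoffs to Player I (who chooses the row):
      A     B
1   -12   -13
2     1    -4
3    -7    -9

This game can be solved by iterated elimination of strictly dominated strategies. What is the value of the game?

Column A is strictly dominated by B for Player II (-13<-12, -4<1, -9<-7); eliminate A.
Row 1 is strictly dominated by row 2 (-4>-13); eliminate 1.
Row 3 is strictly dominated by row 2 (-4>-9); eliminate 3.
Only (2, B) remains, with payoff -4.

-4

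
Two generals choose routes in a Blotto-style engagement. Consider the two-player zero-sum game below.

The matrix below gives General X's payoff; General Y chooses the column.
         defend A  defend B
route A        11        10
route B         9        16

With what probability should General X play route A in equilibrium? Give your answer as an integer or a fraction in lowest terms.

Row minima are 10 and 9, so General X's maximin is 10; column maxima are 11 and 16, so General Y's minimax is 11. These differ, so the equilibrium is in mixed strategies.
Let General X play route A with probability p. General Y is indifferent when 11p + 9(1−p) = 10p + 16(1−p), giving p = 7/8.

7/8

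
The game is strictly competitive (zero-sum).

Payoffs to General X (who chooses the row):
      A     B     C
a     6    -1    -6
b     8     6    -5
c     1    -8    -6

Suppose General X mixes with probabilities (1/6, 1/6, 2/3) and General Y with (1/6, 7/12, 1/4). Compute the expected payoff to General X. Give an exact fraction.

Against (1/6, 7/12, 1/4), each row's expected payoff is a: -13/12; b: 43/12; c: -6.
Taking the (1/6, 1/6, 2/3)-weighted average: (1/6)·(-13/12) + (1/6)·(43/12) + (2/3)·(-6) = -43/12.

-43/12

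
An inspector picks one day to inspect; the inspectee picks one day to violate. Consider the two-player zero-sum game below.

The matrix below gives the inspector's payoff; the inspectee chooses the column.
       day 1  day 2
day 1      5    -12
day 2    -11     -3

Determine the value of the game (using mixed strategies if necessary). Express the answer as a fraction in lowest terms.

-147/25

Row minima are -12 and -11, so the inspector's maximin is -11; column maxima are 5 and -3, so the inspectee's minimax is -3. These differ, so the equilibrium is in mixed strategies.
Let the inspector play day 1 with probability p. The inspectee is indifferent when 5p − 11(1−p) = −12p − 3(1−p), giving p = 8/25.
Let the inspectee play day 1 with probability q. The inspector is indifferent when 5q − 12(1−q) = −11q − 3(1−q), giving q = 9/25.
The value is 5·(9/25) + (-12)·(16/25) = -147/25.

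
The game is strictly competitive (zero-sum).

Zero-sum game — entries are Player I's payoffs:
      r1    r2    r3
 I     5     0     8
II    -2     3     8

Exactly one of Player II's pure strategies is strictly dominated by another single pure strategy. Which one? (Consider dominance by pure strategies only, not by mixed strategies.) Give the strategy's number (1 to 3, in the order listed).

3

Player II prefers columns that give Player I less. Compare r3 with r1: 5 < 8, -2 < 8.
So r1 strictly dominates r3 for Player II; r3 is strictly dominated.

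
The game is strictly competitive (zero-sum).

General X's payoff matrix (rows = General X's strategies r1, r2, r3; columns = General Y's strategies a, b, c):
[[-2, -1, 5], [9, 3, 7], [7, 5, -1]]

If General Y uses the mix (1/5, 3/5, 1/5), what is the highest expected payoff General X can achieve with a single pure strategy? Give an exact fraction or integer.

5

r1: (-2)·(1/5) + (-1)·(3/5) + (5)·(1/5) = 0.
r2: (9)·(1/5) + (3)·(3/5) + (7)·(1/5) = 5.
r3: (7)·(1/5) + (5)·(3/5) + (-1)·(1/5) = 21/5.
The best pure response is r2 with expected payoff 5.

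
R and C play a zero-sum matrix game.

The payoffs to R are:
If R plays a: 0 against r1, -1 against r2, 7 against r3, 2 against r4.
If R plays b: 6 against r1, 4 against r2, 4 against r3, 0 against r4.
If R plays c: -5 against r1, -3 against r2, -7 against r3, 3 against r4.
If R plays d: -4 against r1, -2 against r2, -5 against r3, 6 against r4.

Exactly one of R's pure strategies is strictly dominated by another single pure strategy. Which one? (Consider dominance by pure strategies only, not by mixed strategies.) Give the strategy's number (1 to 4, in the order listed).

3

Compare c with d: -4 > -5, -2 > -3, -5 > -7, 6 > 3.
So d strictly dominates c for R; c is strictly dominated.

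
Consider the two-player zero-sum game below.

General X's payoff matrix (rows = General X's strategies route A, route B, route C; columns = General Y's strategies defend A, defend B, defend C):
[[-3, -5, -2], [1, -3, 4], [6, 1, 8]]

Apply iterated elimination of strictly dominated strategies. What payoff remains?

Row route B is strictly dominated by row route C (6>1, 1>-3, 8>4); eliminate route B.
Column defend C is strictly dominated by defend A for General Y (-3<-2, 6<8); eliminate defend C.
Column defend A is strictly dominated by defend B for General Y (-5<-3, 1<6); eliminate defend A.
Row route A is strictly dominated by row route C (1>-5); eliminate route A.
Only (route C, defend B) remains, with payoff 1.

1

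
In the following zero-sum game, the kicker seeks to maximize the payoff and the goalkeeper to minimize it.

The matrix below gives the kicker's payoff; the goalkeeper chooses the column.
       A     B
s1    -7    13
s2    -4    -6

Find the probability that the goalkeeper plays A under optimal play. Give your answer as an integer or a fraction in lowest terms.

Row minima are -7 and -6, so the kicker's maximin is -6; column maxima are -4 and 13, so the goalkeeper's minimax is -4. These differ, so the equilibrium is in mixed strategies.
Let the goalkeeper play A with probability q. The kicker is indifferent when −7q + 13(1−q) = −4q − 6(1−q), giving q = 19/22.

19/22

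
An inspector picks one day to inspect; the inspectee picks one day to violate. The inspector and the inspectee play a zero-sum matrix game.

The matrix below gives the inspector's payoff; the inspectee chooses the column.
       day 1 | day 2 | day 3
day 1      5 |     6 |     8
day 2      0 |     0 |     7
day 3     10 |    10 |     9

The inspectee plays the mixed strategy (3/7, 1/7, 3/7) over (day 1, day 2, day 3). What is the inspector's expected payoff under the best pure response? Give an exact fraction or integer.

67/7

day 1: (5)·(3/7) + (6)·(1/7) + (8)·(3/7) = 45/7.
day 2: (0)·(3/7) + (0)·(1/7) + (7)·(3/7) = 3.
day 3: (10)·(3/7) + (10)·(1/7) + (9)·(3/7) = 67/7.
The best pure response is day 3 with expected payoff 67/7.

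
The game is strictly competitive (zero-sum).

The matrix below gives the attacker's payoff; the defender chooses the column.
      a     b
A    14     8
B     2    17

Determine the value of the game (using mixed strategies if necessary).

74/7

Row minima are 8 and 2, so the attacker's maximin is 8; column maxima are 14 and 17, so the defender's minimax is 14. These differ, so the equilibrium is in mixed strategies.
Let the attacker play A with probability p. The defender is indifferent when 14p + 2(1−p) = 8p + 17(1−p), giving p = 5/7.
Let the defender play a with probability q. The attacker is indifferent when 14q + 8(1−q) = 2q + 17(1−q), giving q = 3/7.
The value is 14·(3/7) + (8)·(4/7) = 74/7.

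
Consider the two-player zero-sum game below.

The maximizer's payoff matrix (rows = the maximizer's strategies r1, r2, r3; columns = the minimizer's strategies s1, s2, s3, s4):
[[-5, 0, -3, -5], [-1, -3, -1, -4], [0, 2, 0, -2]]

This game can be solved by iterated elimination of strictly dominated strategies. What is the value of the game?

Column s2 is strictly dominated by s4 for the minimizer (-5<0, -4<-3, -2<2); eliminate s2.
Row r2 is strictly dominated by row r3 (0>-1, 0>-1, -2>-4); eliminate r2.
Row r1 is strictly dominated by row r3 (0>-5, 0>-3, -2>-5); eliminate r1.
Column s1 is strictly dominated by s4 for the minimizer (-2<0); eliminate s1.
Column s3 is strictly dominated by s4 for the minimizer (-2<0); eliminate s3.
Only (r3, s4) remains, with payoff -2.

-2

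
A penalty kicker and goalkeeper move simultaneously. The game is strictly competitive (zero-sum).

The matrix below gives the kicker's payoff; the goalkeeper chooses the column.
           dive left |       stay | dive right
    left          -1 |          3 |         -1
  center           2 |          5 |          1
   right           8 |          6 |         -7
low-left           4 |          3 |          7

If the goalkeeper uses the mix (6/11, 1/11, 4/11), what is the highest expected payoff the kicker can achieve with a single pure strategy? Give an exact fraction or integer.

5

left: (-1)·(6/11) + (3)·(1/11) + (-1)·(4/11) = -7/11.
center: (2)·(6/11) + (5)·(1/11) + (1)·(4/11) = 21/11.
right: (8)·(6/11) + (6)·(1/11) + (-7)·(4/11) = 26/11.
low-left: (4)·(6/11) + (3)·(1/11) + (7)·(4/11) = 5.
The best pure response is low-left with expected payoff 5.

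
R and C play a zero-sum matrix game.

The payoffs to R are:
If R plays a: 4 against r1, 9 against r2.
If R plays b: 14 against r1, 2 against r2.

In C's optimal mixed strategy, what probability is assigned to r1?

Row minima are 4 and 2, so R's maximin is 4; column maxima are 14 and 9, so C's minimax is 9. These differ, so the equilibrium is in mixed strategies.
Let C play r1 with probability q. R is indifferent when 4q + 9(1−q) = 14q + 2(1−q), giving q = 7/17.

7/17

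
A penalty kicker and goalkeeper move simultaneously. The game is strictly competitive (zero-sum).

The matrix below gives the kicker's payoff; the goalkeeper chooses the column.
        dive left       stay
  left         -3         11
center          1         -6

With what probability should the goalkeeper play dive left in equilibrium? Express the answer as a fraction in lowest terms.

Row minima are -3 and -6, so the kicker's maximin is -3; column maxima are 1 and 11, so the goalkeeper's minimax is 1. These differ, so the equilibrium is in mixed strategies.
Let the goalkeeper play dive left with probability q. The kicker is indifferent when −3q + 11(1−q) = q − 6(1−q), giving q = 17/21.

17/21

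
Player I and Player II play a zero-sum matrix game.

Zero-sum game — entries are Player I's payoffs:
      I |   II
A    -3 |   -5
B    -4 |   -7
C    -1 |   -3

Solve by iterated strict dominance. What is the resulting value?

-3

Row A is strictly dominated by row C (-1>-3, -3>-5); eliminate A.
Row B is strictly dominated by row C (-1>-4, -3>-7); eliminate B.
Column I is strictly dominated by II for Player II (-3<-1); eliminate I.
Only (C, II) remains, with payoff -3.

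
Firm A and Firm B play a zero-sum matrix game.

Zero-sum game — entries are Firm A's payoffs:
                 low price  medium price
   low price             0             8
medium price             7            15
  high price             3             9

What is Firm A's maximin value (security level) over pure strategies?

The worst-case payoff for each row is low price: 0, medium price: 7, high price: 3.
The best of these is 7.

7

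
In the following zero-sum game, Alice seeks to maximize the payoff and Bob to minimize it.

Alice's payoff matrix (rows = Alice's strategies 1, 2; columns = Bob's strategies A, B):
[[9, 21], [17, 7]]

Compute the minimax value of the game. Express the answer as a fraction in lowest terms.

Row minima are 9 and 7, so Alice's maximin is 9; column maxima are 17 and 21, so Bob's minimax is 17. These differ, so the equilibrium is in mixed strategies.
Let Alice play 1 with probability p. Bob is indifferent when 9p + 17(1−p) = 21p + 7(1−p), giving p = 5/11.
Let Bob play A with probability q. Alice is indifferent when 9q + 21(1−q) = 17q + 7(1−q), giving q = 7/11.
The value is 9·(7/11) + (21)·(4/11) = 147/11.

147/11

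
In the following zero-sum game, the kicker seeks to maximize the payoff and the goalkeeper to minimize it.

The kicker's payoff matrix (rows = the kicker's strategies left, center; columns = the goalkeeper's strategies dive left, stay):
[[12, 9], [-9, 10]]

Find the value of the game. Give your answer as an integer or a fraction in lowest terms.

Row minima are 9 and -9, so the kicker's maximin is 9; column maxima are 12 and 10, so the goalkeeper's minimax is 10. These differ, so the equilibrium is in mixed strategies.
Let the kicker play left with probability p. The goalkeeper is indifferent when 12p − 9(1−p) = 9p + 10(1−p), giving p = 19/22.
Let the goalkeeper play dive left with probability q. The kicker is indifferent when 12q + 9(1−q) = −9q + 10(1−q), giving q = 1/22.
The value is 12·(1/22) + (9)·(21/22) = 201/22.

201/22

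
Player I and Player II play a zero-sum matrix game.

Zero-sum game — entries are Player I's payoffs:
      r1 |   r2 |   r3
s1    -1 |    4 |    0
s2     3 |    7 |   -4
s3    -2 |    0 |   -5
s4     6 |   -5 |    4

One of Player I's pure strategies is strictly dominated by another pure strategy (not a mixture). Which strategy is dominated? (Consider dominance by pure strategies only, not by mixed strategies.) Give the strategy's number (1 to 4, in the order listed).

3

Compare s3 with s1: -1 > -2, 4 > 0, 0 > -5.
So s1 strictly dominates s3 for Player I; s3 is strictly dominated.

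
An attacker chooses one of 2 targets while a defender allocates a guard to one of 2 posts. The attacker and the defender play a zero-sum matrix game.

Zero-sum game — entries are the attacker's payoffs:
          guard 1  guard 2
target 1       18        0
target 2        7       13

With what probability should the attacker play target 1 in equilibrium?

Row minima are 0 and 7, so the attacker's maximin is 7; column maxima are 18 and 13, so the defender's minimax is 13. These differ, so the equilibrium is in mixed strategies.
Let the attacker play target 1 with probability p. The defender is indifferent when 18p + 7(1−p) = 13(1−p), giving p = 1/4.

1/4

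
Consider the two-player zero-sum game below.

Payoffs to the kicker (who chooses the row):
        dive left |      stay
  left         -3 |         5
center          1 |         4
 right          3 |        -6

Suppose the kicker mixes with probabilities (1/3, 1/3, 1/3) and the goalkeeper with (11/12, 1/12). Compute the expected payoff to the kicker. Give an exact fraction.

Against (11/12, 1/12), each row's expected payoff is left: -7/3; center: 5/4; right: 9/4.
Taking the (1/3, 1/3, 1/3)-weighted average: (1/3)·(-7/3) + (1/3)·(5/4) + (1/3)·(9/4) = 7/18.

7/18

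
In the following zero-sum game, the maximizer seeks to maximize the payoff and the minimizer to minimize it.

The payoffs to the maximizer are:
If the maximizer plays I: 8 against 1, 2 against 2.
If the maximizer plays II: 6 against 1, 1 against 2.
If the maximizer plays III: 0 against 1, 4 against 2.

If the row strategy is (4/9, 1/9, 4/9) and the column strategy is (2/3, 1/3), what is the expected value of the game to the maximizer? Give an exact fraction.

101/27

Against (2/3, 1/3), each row's expected payoff is I: 6; II: 13/3; III: 4/3.
Taking the (4/9, 1/9, 4/9)-weighted average: (4/9)·(6) + (1/9)·(13/3) + (4/9)·(4/3) = 101/27.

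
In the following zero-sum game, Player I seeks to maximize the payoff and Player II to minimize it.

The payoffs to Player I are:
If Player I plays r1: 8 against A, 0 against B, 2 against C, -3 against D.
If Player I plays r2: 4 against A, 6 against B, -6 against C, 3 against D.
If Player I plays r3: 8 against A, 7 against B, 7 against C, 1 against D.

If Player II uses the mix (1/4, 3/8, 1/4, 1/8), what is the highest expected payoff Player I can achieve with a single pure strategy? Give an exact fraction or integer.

r1: (8)·(1/4) + (0)·(3/8) + (2)·(1/4) + (-3)·(1/8) = 17/8.
r2: (4)·(1/4) + (6)·(3/8) + (-6)·(1/4) + (3)·(1/8) = 17/8.
r3: (8)·(1/4) + (7)·(3/8) + (7)·(1/4) + (1)·(1/8) = 13/2.
The best pure response is r3 with expected payoff 13/2.

13/2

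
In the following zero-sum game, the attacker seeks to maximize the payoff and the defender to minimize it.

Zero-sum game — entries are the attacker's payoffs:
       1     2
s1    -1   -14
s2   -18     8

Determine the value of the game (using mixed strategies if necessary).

Row minima are -14 and -18, so the attacker's maximin is -14; column maxima are -1 and 8, so the defender's minimax is -1. These differ, so the equilibrium is in mixed strategies.
Let the attacker play s1 with probability p. The defender is indifferent when −p − 18(1−p) = −14p + 8(1−p), giving p = 2/3.
Let the defender play 1 with probability q. The attacker is indifferent when −q − 14(1−q) = −18q + 8(1−q), giving q = 22/39.
The value is -1·(22/39) + (-14)·(17/39) = -20/3.

-20/3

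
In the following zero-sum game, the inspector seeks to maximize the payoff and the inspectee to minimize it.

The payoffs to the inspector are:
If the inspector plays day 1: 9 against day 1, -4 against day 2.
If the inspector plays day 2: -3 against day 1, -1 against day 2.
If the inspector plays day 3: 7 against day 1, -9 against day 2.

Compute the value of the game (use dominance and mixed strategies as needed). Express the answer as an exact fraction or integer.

Row day 3 is strictly dominated by row day 1, so the inspector never plays it.
The remaining 2×2 game on (day 1, day 2) × (day 1, day 2) has no saddle point. Let the inspector play day 1 with probability p; indifference gives 9p − 3(1−p) = −4p − (1−p), so p = 2/15.
Similarly the inspectee's optimal q on day 1 is 1/5, and the value is 9·(1/5) + (-4)·(4/5) = -7/5.

-7/5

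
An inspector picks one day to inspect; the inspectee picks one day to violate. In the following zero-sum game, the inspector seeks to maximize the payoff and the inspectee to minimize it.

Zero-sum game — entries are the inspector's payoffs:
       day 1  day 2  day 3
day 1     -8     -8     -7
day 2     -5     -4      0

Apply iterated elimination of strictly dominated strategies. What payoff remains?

-5

Row day 1 is strictly dominated by row day 2 (-5>-8, -4>-8, 0>-7); eliminate day 1.
Column day 3 is strictly dominated by day 1 for the inspectee (-5<0); eliminate day 3.
Column day 2 is strictly dominated by day 1 for the inspectee (-5<-4); eliminate day 2.
Only (day 2, day 1) remains, with payoff -5.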